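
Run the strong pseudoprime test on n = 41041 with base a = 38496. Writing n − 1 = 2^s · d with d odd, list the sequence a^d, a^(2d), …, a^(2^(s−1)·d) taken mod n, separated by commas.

30876, 27028, 24025, 1

n − 1 = 41040 = 2^4 · 2565, so s = 4 and d = 2565.
x_0 = 38496^2565 mod 41041 = 30876.
x_1 = 30876^2 mod 41041 = 27028.
x_2 = 27028^2 mod 41041 = 24025.
x_3 = 24025^2 mod 41041 = 1.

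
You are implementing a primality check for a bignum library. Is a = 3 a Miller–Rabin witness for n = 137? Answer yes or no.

no

n − 1 = 136 = 2^3 · 17, so s = 3 and d = 17.
x_0 = 3^17 mod 137 = 127.
x_0 is neither 1 nor 136, so continue squaring.
x_1 = 127^2 mod 137 = 100.
x_2 = 100^2 mod 137 = 136.
x_2 ≡ −1, so 3 is not a witness.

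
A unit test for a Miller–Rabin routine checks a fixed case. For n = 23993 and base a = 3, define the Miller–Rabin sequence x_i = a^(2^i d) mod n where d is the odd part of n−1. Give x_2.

n − 1 = 23992 = 2^3 · 2999, so s = 3 and d = 2999.
x_0 = 3^2999 mod 23993 = 18824.
x_1 = 18824^2 mod 23993 = 14352.
x_2 = 14352^2 mod 23993 = 23992.

23992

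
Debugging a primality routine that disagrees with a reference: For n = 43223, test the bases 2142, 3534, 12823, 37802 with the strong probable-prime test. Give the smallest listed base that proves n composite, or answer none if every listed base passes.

n − 1 = 43222 = 2^1 · 21611, so s = 1 and d = 21611.
Base 2142: x_0 = 2142^21611 mod 43223 = 1. x_0 = 1, so 2142 is not a witness.
Base 3534: x_0 = 3534^21611 mod 43223 = 1. x_0 = 1, so 3534 is not a witness.
Base 12823: x_0 = 12823^21611 mod 43223 = 1. x_0 = 1, so 12823 is not a witness.
Base 37802: x_0 = 37802^21611 mod 43223 = 1. x_0 = 1, so 37802 is not a witness.
No listed base is a witness for 43223.

none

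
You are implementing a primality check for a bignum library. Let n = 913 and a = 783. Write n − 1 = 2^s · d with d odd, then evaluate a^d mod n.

788

n − 1 = 912 = 2^4 · 57, so s = 4 and d = 57.
Repeated squaring mod 913: 783^1 ≡ 783, 783^2 ≡ 466, 783^4 ≡ 775, 783^8 ≡ 784, 783^16 ≡ 207, 783^32 ≡ 851.
57 = 32 + 16 + 8 + 1, so 783^57 ≡ 851·207·784·783 ≡ 788 (mod 913).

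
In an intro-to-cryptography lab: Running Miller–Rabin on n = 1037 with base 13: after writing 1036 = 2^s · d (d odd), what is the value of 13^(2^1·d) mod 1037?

169

n − 1 = 1036 = 2^2 · 259, so s = 2 and d = 259.
By repeated squaring, 13^259 ≡ 684 (mod 1037).
x_0 = 684.
x_1 = 684^2 mod 1037 = 169.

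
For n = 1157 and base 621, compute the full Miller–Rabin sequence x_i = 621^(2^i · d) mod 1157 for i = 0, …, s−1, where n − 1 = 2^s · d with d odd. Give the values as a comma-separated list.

348, 776

n − 1 = 1156 = 2^2 · 289, so s = 2 and d = 289.
x_0 = 621^289 mod 1157 = 348.
x_1 = 348^2 mod 1157 = 776.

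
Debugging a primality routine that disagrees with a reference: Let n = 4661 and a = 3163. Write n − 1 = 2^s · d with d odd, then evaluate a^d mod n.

n − 1 = 4660 = 2^2 · 1165, so s = 2 and d = 1165.
By repeated squaring, 3163^1165 ≡ 4569 (mod 4661).

4569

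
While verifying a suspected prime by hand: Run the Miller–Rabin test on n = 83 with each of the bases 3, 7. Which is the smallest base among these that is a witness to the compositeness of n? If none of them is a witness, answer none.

n − 1 = 82 = 2^1 · 41, so s = 1 and d = 41.
Base 3: x_0 = 3^41 mod 83 = 1. x_0 = 1, so 3 is not a witness.
Base 7: x_0 = 7^41 mod 83 = 1. x_0 = 1, so 7 is not a witness.
No listed base is a witness for 83.

none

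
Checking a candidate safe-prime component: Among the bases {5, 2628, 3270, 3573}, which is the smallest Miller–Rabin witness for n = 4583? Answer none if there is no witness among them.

n − 1 = 4582 = 2^1 · 2291, so s = 1 and d = 2291.
Base 5: x_0 = 5^2291 mod 4583 = 4582. x_0 = 4582 ≡ −1, so 5 is not a witness.
Base 2628: x_0 = 2628^2291 mod 4583 = 1. x_0 = 1, so 2628 is not a witness.
Base 3270: x_0 = 3270^2291 mod 4583 = 4582. x_0 = 4582 ≡ −1, so 3270 is not a witness.
Base 3573: x_0 = 3573^2291 mod 4583 = 4582. x_0 = 4582 ≡ −1, so 3573 is not a witness.
No listed base is a witness for 4583.

none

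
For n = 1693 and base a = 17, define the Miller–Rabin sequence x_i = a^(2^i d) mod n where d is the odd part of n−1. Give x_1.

n − 1 = 1692 = 2^2 · 423, so s = 2 and d = 423.
x_0 = 17^423 mod 1693 = 92.
x_1 = 92^2 mod 1693 = 1692.

1692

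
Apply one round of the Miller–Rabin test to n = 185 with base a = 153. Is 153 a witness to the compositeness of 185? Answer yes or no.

yes

n − 1 = 184 = 2^3 · 23, so s = 3 and d = 23.
x_0 = 153^23 mod 185 = 57.
x_0 is neither 1 nor 184, so continue squaring.
x_1 = 57^2 mod 185 = 104.
x_2 = 104^2 mod 185 = 86.
Reached i = s−1 = 2 without hitting −1: 153 is a Miller–Rabin witness and 185 is composite.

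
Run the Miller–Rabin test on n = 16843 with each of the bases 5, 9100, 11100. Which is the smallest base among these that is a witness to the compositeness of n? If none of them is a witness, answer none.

n − 1 = 16842 = 2^1 · 8421, so s = 1 and d = 8421.
Base 5: x_0 = 5^8421 mod 16843 = 16842. x_0 = 16842 ≡ −1, so 5 is not a witness.
Base 9100: x_0 = 9100^8421 mod 16843 = 1. x_0 = 1, so 9100 is not a witness.
Base 11100: x_0 = 11100^8421 mod 16843 = 1. x_0 = 1, so 11100 is not a witness.
No listed base is a witness for 16843.

none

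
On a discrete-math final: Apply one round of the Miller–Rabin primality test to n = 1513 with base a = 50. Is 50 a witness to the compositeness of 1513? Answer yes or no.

yes

n − 1 = 1512 = 2^3 · 189, so s = 3 and d = 189.
x_0 = 50^189 mod 1513 = 526.
x_0 is neither 1 nor 1512, so continue squaring.
x_1 = 526^2 mod 1513 = 1310.
x_2 = 1310^2 mod 1513 = 358.
Reached i = s−1 = 2 without hitting −1: 50 is a Miller–Rabin witness and 1513 is composite.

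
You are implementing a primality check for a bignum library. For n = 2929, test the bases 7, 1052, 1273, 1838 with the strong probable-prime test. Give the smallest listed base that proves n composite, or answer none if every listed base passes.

7

n − 1 = 2928 = 2^4 · 183, so s = 4 and d = 183.
Base 7: x_0 = 7^183 mod 2929 = 2588. x_0 is neither 1 nor 2928, so continue squaring. x_1 = 2588^2 mod 2929 = 2050. x_2 = 2050^2 mod 2929 = 2314. x_3 = 2314^2 mod 2929 = 384. Reached i = s−1 = 3 without hitting −1: 7 is a Miller–Rabin witness and 2929 is composite.
Base 1052: x_0 = 1052^183 mod 2929 = 1993. x_0 is neither 1 nor 2928, so continue squaring. x_1 = 1993^2 mod 2929 = 325. x_2 = 325^2 mod 2929 = 181. x_3 = 181^2 mod 2929 = 542. Reached i = s−1 = 3 without hitting −1: 1052 is a Miller–Rabin witness and 2929 is composite.
Base 1273: x_0 = 1273^183 mod 2929 = 2352. x_0 is neither 1 nor 2928, so continue squaring. x_1 = 2352^2 mod 2929 = 1952. x_2 = 1952^2 mod 2929 = 2604. x_3 = 2604^2 mod 2929 = 181. Reached i = s−1 = 3 without hitting −1: 1273 is a Miller–Rabin witness and 2929 is composite.
Base 1838: x_0 = 1838^183 mod 2929 = 47. x_0 is neither 1 nor 2928, so continue squaring. x_1 = 47^2 mod 2929 = 2209. x_2 = 2209^2 mod 2929 = 2896. x_3 = 2896^2 mod 2929 = 1089. Reached i = s−1 = 3 without hitting −1: 1838 is a Miller–Rabin witness and 2929 is composite.
The smallest witness among the given bases is 7.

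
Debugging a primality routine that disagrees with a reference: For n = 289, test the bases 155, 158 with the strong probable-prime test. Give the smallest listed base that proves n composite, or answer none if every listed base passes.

none

n − 1 = 288 = 2^5 · 9, so s = 5 and d = 9.
Base 155: x_0 = 155^9 mod 289 = 155. x_0 is neither 1 nor 288, so continue squaring. x_1 = 155^2 mod 289 = 38. x_2 = 38^2 mod 289 = 288. x_2 ≡ −1, so 155 is not a witness.
Base 158: x_0 = 158^9 mod 289 = 131. x_0 is neither 1 nor 288, so continue squaring. x_1 = 131^2 mod 289 = 110. x_2 = 110^2 mod 289 = 251. x_3 = 251^2 mod 289 = 288. x_3 ≡ −1, so 158 is not a witness.
No listed base is a witness for 289.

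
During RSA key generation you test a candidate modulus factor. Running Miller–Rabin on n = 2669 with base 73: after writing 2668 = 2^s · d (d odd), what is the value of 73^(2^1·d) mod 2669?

n − 1 = 2668 = 2^2 · 667, so s = 2 and d = 667.
x_0 = 73^667 mod 2669 = 2442.
x_1 = 2442^2 mod 2669 = 818.

818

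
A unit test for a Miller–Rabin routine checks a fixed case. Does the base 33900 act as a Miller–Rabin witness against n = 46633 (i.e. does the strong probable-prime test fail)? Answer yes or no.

no

n − 1 = 46632 = 2^3 · 5829, so s = 3 and d = 5829.
x_0 = 33900^5829 mod 46633 = 46632.
x_0 = 46632 ≡ −1, so 33900 is not a witness.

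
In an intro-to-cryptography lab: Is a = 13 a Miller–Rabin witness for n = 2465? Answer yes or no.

n − 1 = 2464 = 2^5 · 77, so s = 5 and d = 77.
x_0 = 13^77 mod 2465 = 608.
x_0 is neither 1 nor 2464, so continue squaring.
x_1 = 608^2 mod 2465 = 2379.
x_2 = 2379^2 mod 2465 = 1.
x_2 = 1 but x_1 ≠ ±1, a nontrivial square root of 1 — 13 is a witness and 2465 is composite.

yes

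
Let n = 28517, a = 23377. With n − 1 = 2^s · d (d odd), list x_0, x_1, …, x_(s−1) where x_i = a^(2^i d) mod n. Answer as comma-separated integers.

n − 1 = 28516 = 2^2 · 7129, so s = 2 and d = 7129.
x_0 = 23377^7129 mod 28517 = 1.
x_1 = 1^2 mod 28517 = 1.

1, 1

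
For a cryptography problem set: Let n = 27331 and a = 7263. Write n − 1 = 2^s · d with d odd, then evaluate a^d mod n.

n − 1 = 27330 = 2^1 · 13665, so s = 1 and d = 13665.
Repeated squaring mod 27331: 7263^1 ≡ 7263, 7263^2 ≡ 2339, 7263^4 ≡ 4721, 7263^8 ≡ 13076, 7263^16 ≡ 26371, 7263^32 ≡ 19677, 7263^64 ≡ 13383, 7263^128 ≡ 4646, 7263^256 ≡ 21157, 7263^512 ≡ 18862, 7263^1024 ≡ 7417, 7263^2048 ≡ 21917, 7263^4096 ≡ 12564, 7263^8192 ≡ 17571.
13665 = 8192 + 4096 + 1024 + 256 + 64 + 32 + 1, so 7263^13665 ≡ 17571·12564·7417·21157·13383·19677·7263 ≡ 24247 (mod 27331).

24247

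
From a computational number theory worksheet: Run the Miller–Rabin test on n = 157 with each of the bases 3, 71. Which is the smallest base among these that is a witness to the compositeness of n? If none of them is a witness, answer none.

none

n − 1 = 156 = 2^2 · 39, so s = 2 and d = 39.
Base 3: x_0 = 3^39 mod 157 = 156. x_0 = 156 ≡ −1, so 3 is not a witness.
Base 71: x_0 = 71^39 mod 157 = 1. x_0 = 1, so 71 is not a witness.
No listed base is a witness for 157.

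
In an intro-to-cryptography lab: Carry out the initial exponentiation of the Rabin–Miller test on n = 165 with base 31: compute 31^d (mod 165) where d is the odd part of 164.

31

n − 1 = 164 = 2^2 · 41, so s = 2 and d = 41.
Repeated squaring mod 165: 31^1 ≡ 31, 31^2 ≡ 136, 31^4 ≡ 16, 31^8 ≡ 91, 31^16 ≡ 31, 31^32 ≡ 136.
41 = 32 + 8 + 1, so 31^41 ≡ 136·91·31 ≡ 31 (mod 165).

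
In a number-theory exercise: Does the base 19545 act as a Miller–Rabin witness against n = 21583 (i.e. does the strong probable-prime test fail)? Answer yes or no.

n − 1 = 21582 = 2^1 · 10791, so s = 1 and d = 10791.
Repeated squaring mod 21583: 19545^1 ≡ 19545, 19545^2 ≡ 9508, 19545^4 ≡ 12460, 19545^8 ≡ 5081, 19545^16 ≡ 3293, 19545^32 ≡ 9183, 19545^64 ≡ 2708, 19545^128 ≡ 16627, 19545^256 ≡ 482, 19545^512 ≡ 16494, 19545^1024 ≡ 19904, 19545^2048 ≡ 13251, 19545^4096 ≡ 11296, 19545^8192 ≡ 920.
10791 = 8192 + 2048 + 512 + 32 + 4 + 2 + 1, so 19545^10791 ≡ 920·13251·16494·9183·12460·9508·19545 ≡ 5454 (mod 21583).
x_0 = 19545^10791 mod 21583 = 5454.
x_0 ∉ {1, 21582} and s = 1, so 19545 is a Miller–Rabin witness and 21583 is composite.

yes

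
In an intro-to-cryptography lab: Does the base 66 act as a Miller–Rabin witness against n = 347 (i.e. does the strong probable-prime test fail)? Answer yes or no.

n − 1 = 346 = 2^1 · 173, so s = 1 and d = 173.
Repeated squaring mod 347: 66^1 ≡ 66, 66^2 ≡ 192, 66^4 ≡ 82, 66^8 ≡ 131, 66^16 ≡ 158, 66^32 ≡ 327, 66^64 ≡ 53, 66^128 ≡ 33.
173 = 128 + 32 + 8 + 4 + 1, so 66^173 ≡ 33·327·131·82·66 ≡ 346 (mod 347).
x_0 = 66^173 mod 347 = 346.
x_0 = 346 ≡ −1, so 66 is not a witness.

no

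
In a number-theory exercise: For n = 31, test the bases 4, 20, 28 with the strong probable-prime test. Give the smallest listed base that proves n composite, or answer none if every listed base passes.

n − 1 = 30 = 2^1 · 15, so s = 1 and d = 15.
Base 4: x_0 = 4^15 mod 31 = 1. x_0 = 1, so 4 is not a witness.
Base 20: x_0 = 20^15 mod 31 = 1. x_0 = 1, so 20 is not a witness.
Base 28: x_0 = 28^15 mod 31 = 1. x_0 = 1, so 28 is not a witness.
No listed base is a witness for 31.

none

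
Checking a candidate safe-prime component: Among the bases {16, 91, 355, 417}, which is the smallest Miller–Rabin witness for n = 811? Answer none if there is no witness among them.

n − 1 = 810 = 2^1 · 405, so s = 1 and d = 405.
Base 16: x_0 = 16^405 mod 811 = 1. x_0 = 1, so 16 is not a witness.
Base 91: x_0 = 91^405 mod 811 = 810. x_0 = 810 ≡ −1, so 91 is not a witness.
Base 355: x_0 = 355^405 mod 811 = 810. x_0 = 810 ≡ −1, so 355 is not a witness.
Base 417: x_0 = 417^405 mod 811 = 1. x_0 = 1, so 417 is not a witness.
No listed base is a witness for 811.

none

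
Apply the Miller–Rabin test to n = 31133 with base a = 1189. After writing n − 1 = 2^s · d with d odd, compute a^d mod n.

n − 1 = 31132 = 2^2 · 7783, so s = 2 and d = 7783.
Repeated squaring mod 31133: 1189^1 ≡ 1189, 1189^2 ≡ 12736, 1189^4 ≡ 2766, 1189^8 ≡ 23171, 1189^16 ≡ 6656, 1189^32 ≡ 77, 1189^64 ≡ 5929, 1189^128 ≡ 3884, 1189^256 ≡ 17084, 1189^512 ≡ 22314, 1189^1024 ≡ 4527, 1189^2048 ≡ 8215, 1189^4096 ≡ 21014.
7783 = 4096 + 2048 + 1024 + 512 + 64 + 32 + 4 + 2 + 1, so 1189^7783 ≡ 21014·8215·4527·22314·5929·77·2766·12736·1189 ≡ 4989 (mod 31133).

4989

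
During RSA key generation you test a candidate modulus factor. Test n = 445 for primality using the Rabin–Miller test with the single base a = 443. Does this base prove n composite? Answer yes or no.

yes

n − 1 = 444 = 2^2 · 111, so s = 2 and d = 111.
x_0 = 443^111 mod 445 = 87.
x_0 is neither 1 nor 444, so continue squaring.
x_1 = 87^2 mod 445 = 4.
Reached i = s−1 = 1 without hitting −1: 443 is a Miller–Rabin witness and 445 is composite.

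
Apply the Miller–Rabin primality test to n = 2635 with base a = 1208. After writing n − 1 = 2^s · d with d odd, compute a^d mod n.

n − 1 = 2634 = 2^1 · 1317, so s = 1 and d = 1317.
1208^1317 mod 2635 = 1208.

1208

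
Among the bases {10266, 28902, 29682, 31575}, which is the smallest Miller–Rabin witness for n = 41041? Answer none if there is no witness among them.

28902

n − 1 = 41040 = 2^4 · 2565, so s = 4 and d = 2565.
Base 10266: x_0 = 10266^2565 mod 41041 = 1. x_0 = 1, so 10266 is not a witness.
Base 28902: x_0 = 28902^2565 mod 41041 = 34607. x_0 is neither 1 nor 41040, so continue squaring. x_1 = 34607^2 mod 41041 = 27028. x_2 = 27028^2 mod 41041 = 24025. x_3 = 24025^2 mod 41041 = 1. x_3 = 1 but x_2 ≠ ±1, a nontrivial square root of 1 — 28902 is a witness and 41041 is composite.
Base 29682: x_0 = 29682^2565 mod 41041 = 27028. x_0 is neither 1 nor 41040, so continue squaring. x_1 = 27028^2 mod 41041 = 24025. x_2 = 24025^2 mod 41041 = 1. x_2 = 1 but x_1 ≠ ±1, a nontrivial square root of 1 — 29682 is a witness and 41041 is composite.
Base 31575: x_0 = 31575^2565 mod 41041 = 13047. x_0 is neither 1 nor 41040, so continue squaring. x_1 = 13047^2 mod 41041 = 27182. x_2 = 27182^2 mod 41041 = 1. x_2 = 1 but x_1 ≠ ±1, a nontrivial square root of 1 — 31575 is a witness and 41041 is composite.
The smallest witness among the given bases is 28902.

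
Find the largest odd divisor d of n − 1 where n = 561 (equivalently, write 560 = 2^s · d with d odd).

Halving: 560 → 280 → 140 → 70 → 35; 35 is odd.
So 560 = 2^4 · 35.

35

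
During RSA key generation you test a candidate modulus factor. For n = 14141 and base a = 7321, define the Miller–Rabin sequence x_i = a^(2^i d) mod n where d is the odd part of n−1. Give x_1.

4552

n − 1 = 14140 = 2^2 · 3535, so s = 2 and d = 3535.
x_0 = 7321^3535 mod 14141 = 10040.
x_1 = 10040^2 mod 14141 = 4552.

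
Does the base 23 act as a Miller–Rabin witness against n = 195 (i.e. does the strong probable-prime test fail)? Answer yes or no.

yes

n − 1 = 194 = 2^1 · 97, so s = 1 and d = 97.
x_0 = 23^97 mod 195 = 23.
x_0 ∉ {1, 194} and s = 1, so 23 is a Miller–Rabin witness and 195 is composite.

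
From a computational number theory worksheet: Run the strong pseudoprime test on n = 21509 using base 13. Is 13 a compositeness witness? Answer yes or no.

n − 1 = 21508 = 2^2 · 5377, so s = 2 and d = 5377.
x_0 = 13^5377 mod 21509 = 8334.
x_0 is neither 1 nor 21508, so continue squaring.
x_1 = 8334^2 mod 21509 = 2995.
Reached i = s−1 = 1 without hitting −1: 13 is a Miller–Rabin witness and 21509 is composite.

yes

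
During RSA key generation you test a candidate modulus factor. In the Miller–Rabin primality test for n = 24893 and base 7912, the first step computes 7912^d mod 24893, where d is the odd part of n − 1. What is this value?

n − 1 = 24892 = 2^2 · 6223, so s = 2 and d = 6223.
Repeated squaring mod 24893: 7912^1 ≡ 7912, 7912^2 ≡ 18742, 7912^4 ≡ 22334, 7912^8 ≡ 1622, 7912^16 ≡ 17119, 7912^32 ≡ 19765, 7912^64 ≡ 9376, 7912^128 ≡ 12193, 7912^256 ≡ 8253, 7912^512 ≡ 4761, 7912^1024 ≡ 14491, 7912^2048 ≡ 16626, 7912^4096 ≡ 12004.
6223 = 4096 + 2048 + 64 + 8 + 4 + 2 + 1, so 7912^6223 ≡ 12004·16626·9376·1622·22334·18742·7912 ≡ 23083 (mod 24893).

23083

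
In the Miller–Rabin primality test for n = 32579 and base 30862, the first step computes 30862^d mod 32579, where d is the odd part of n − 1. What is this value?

32578

n − 1 = 32578 = 2^1 · 16289, so s = 1 and d = 16289.
Repeated squaring mod 32579: 30862^1 ≡ 30862, 30862^2 ≡ 15979, 30862^4 ≡ 6818, 30862^8 ≡ 27470, 30862^16 ≡ 6102, 30862^32 ≡ 29186, 30862^64 ≡ 12062, 30862^128 ≡ 26609, 30862^256 ≡ 32053, 30862^512 ≡ 16044, 30862^1024 ≡ 3257, 30862^2048 ≡ 19874, 30862^4096 ≡ 20659, 30862^8192 ≡ 9381.
16289 = 8192 + 4096 + 2048 + 1024 + 512 + 256 + 128 + 32 + 1, so 30862^16289 ≡ 9381·20659·19874·3257·16044·32053·26609·29186·30862 ≡ 32578 (mod 32579).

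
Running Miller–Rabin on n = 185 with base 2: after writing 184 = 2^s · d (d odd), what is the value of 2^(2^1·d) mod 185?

n − 1 = 184 = 2^3 · 23, so s = 3 and d = 23.
x_0 = 2^23 mod 185 = 153.
x_1 = 153^2 mod 185 = 99.

99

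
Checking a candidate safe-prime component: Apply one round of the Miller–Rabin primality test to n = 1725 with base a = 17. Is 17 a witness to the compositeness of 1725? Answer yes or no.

n − 1 = 1724 = 2^2 · 431, so s = 2 and d = 431.
x_0 = 17^431 mod 1725 = 608.
x_0 is neither 1 nor 1724, so continue squaring.
x_1 = 608^2 mod 1725 = 514.
Reached i = s−1 = 1 without hitting −1: 17 is a Miller–Rabin witness and 1725 is composite.

yes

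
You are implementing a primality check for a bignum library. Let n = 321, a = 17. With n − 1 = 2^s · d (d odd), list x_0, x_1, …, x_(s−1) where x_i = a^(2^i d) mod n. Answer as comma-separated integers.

74, 19, 40, 316, 25, 304

n − 1 = 320 = 2^6 · 5, so s = 6 and d = 5.
x_0 = 17^5 mod 321 = 74.
x_1 = 74^2 mod 321 = 19.
x_2 = 19^2 mod 321 = 40.
x_3 = 40^2 mod 321 = 316.
x_4 = 316^2 mod 321 = 25.
x_5 = 25^2 mod 321 = 304.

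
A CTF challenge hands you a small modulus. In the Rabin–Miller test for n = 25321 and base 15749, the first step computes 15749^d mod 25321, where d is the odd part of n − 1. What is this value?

n − 1 = 25320 = 2^3 · 3165, so s = 3 and d = 3165.
15749^3165 mod 25321 = 9148.

9148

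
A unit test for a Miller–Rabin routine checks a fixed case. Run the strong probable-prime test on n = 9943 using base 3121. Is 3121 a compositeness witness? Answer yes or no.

yes

n − 1 = 9942 = 2^1 · 4971, so s = 1 and d = 4971.
Repeated squaring mod 9943: 3121^1 ≡ 3121, 3121^2 ≡ 6444, 3121^4 ≡ 3168, 3121^8 ≡ 3737, 3121^16 ≡ 5197, 3121^32 ≡ 3621, 3121^64 ≡ 6767, 3121^128 ≡ 4774, 3121^256 ≡ 1720, 3121^512 ≡ 5329, 3121^1024 ≡ 1033, 3121^2048 ≡ 3188, 3121^4096 ≡ 1598.
4971 = 4096 + 512 + 256 + 64 + 32 + 8 + 2 + 1, so 3121^4971 ≡ 1598·5329·1720·6767·3621·3737·6444·3121 ≡ 8349 (mod 9943).
x_0 = 3121^4971 mod 9943 = 8349.
x_0 ∉ {1, 9942} and s = 1, so 3121 is a Miller–Rabin witness and 9943 is composite.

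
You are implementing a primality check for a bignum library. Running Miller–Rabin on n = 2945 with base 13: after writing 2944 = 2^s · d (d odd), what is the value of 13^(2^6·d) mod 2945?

n − 1 = 2944 = 2^7 · 23, so s = 7 and d = 23.
x_0 = 13^23 mod 2945 = 1667.
x_1 = 1667^2 mod 2945 = 1754.
x_2 = 1754^2 mod 2945 = 1936.
x_3 = 1936^2 mod 2945 = 2056.
x_4 = 2056^2 mod 2945 = 1061.
x_5 = 1061^2 mod 2945 = 731.
x_6 = 731^2 mod 2945 = 1316.

1316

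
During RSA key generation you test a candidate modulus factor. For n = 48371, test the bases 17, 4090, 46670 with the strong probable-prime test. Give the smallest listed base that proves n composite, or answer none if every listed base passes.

n − 1 = 48370 = 2^1 · 24185, so s = 1 and d = 24185.
Base 17: x_0 = 17^24185 mod 48371 = 48370. x_0 = 48370 ≡ −1, so 17 is not a witness.
Base 4090: x_0 = 4090^24185 mod 48371 = 48370. x_0 = 48370 ≡ −1, so 4090 is not a witness.
Base 46670: x_0 = 46670^24185 mod 48371 = 1. x_0 = 1, so 46670 is not a witness.
No listed base is a witness for 48371.

none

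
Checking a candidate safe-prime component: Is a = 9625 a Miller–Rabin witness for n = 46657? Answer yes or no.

no

n − 1 = 46656 = 2^6 · 729, so s = 6 and d = 729.
By repeated squaring, 9625^729 ≡ 41150 (mod 46657).
x_0 = 9625^729 mod 46657 = 41150.
x_0 is neither 1 nor 46656, so continue squaring.
x_1 = 41150^2 mod 46657 = 46656.
x_1 ≡ −1, so 9625 is not a witness.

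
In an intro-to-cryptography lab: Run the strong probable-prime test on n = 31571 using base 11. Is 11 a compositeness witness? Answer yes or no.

yes

n − 1 = 31570 = 2^1 · 15785, so s = 1 and d = 15785.
x_0 = 11^15785 mod 31571 = 4755.
x_0 ∉ {1, 31570} and s = 1, so 11 is a Miller–Rabin witness and 31571 is composite.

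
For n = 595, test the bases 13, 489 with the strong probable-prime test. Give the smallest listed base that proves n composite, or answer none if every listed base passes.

n − 1 = 594 = 2^1 · 297, so s = 1 and d = 297.
Base 13: x_0 = 13^297 mod 595 = 13. x_0 ∉ {1, 594} and s = 1, so 13 is a Miller–Rabin witness and 595 is composite.
Base 489: x_0 = 489^297 mod 595 = 489. x_0 ∉ {1, 594} and s = 1, so 489 is a Miller–Rabin witness and 595 is composite.
The smallest witness among the given bases is 13.

13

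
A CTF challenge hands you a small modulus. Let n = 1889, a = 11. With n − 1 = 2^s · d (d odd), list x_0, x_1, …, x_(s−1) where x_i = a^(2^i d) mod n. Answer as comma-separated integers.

n − 1 = 1888 = 2^5 · 59, so s = 5 and d = 59.
x_0 = 11^59 mod 1889 = 914.
x_1 = 914^2 mod 1889 = 458.
x_2 = 458^2 mod 1889 = 85.
x_3 = 85^2 mod 1889 = 1558.
x_4 = 1558^2 mod 1889 = 1888.

914, 458, 85, 1558, 1888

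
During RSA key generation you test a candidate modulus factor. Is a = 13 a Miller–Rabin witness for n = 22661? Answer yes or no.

n − 1 = 22660 = 2^2 · 5665, so s = 2 and d = 5665.
x_0 = 13^5665 mod 22661 = 1917.
x_0 is neither 1 nor 22660, so continue squaring.
x_1 = 1917^2 mod 22661 = 3807.
Reached i = s−1 = 1 without hitting −1: 13 is a Miller–Rabin witness and 22661 is composite.

yes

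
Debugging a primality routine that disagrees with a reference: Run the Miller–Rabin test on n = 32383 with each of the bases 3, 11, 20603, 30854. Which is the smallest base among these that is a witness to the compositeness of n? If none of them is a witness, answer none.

3

n − 1 = 32382 = 2^1 · 16191, so s = 1 and d = 16191.
Base 3: x_0 = 3^16191 mod 32383 = 14821. x_0 ∉ {1, 32382} and s = 1, so 3 is a Miller–Rabin witness and 32383 is composite.
Base 11: x_0 = 11^16191 mod 32383 = 17984. x_0 ∉ {1, 32382} and s = 1, so 11 is a Miller–Rabin witness and 32383 is composite.
Base 20603: x_0 = 20603^16191 mod 32383 = 31244. x_0 ∉ {1, 32382} and s = 1, so 20603 is a Miller–Rabin witness and 32383 is composite.
Base 30854: x_0 = 30854^16191 mod 32383 = 27698. x_0 ∉ {1, 32382} and s = 1, so 30854 is a Miller–Rabin witness and 32383 is composite.
The smallest witness among the given bases is 3.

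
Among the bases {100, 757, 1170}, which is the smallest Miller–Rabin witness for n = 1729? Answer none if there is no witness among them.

1170

n − 1 = 1728 = 2^6 · 27, so s = 6 and d = 27.
Base 100: x_0 = 100^27 mod 1729 = 1. x_0 = 1, so 100 is not a witness.
Base 757: x_0 = 757^27 mod 1729 = 1. x_0 = 1, so 757 is not a witness.
Base 1170: x_0 = 1170^27 mod 1729 = 533. x_0 is neither 1 nor 1728, so continue squaring. x_1 = 533^2 mod 1729 = 533. x_2 = 533^2 mod 1729 = 533. x_3 = 533^2 mod 1729 = 533. x_4 = 533^2 mod 1729 = 533. x_5 = 533^2 mod 1729 = 533. Reached i = s−1 = 5 without hitting −1: 1170 is a Miller–Rabin witness and 1729 is composite.
The smallest witness among the given bases is 1170.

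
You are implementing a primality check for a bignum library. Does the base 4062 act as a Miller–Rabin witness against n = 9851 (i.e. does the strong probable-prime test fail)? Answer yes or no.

n − 1 = 9850 = 2^1 · 4925, so s = 1 and d = 4925.
x_0 = 4062^4925 mod 9851 = 1.
x_0 = 1, so 4062 is not a witness.

no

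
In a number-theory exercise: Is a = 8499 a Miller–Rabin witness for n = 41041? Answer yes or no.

n − 1 = 41040 = 2^4 · 2565, so s = 4 and d = 2565.
x_0 = 8499^2565 mod 41041 = 16444.
x_0 is neither 1 nor 41040, so continue squaring.
x_1 = 16444^2 mod 41041 = 27028.
x_2 = 27028^2 mod 41041 = 24025.
x_3 = 24025^2 mod 41041 = 1.
x_3 = 1 but x_2 ≠ ±1, a nontrivial square root of 1 — 8499 is a witness and 41041 is composite.

yes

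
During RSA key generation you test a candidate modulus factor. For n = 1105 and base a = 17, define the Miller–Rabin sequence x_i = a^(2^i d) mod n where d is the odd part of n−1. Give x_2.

n − 1 = 1104 = 2^4 · 69, so s = 4 and d = 69.
x_0 = 17^69 mod 1105 = 272.
x_1 = 272^2 mod 1105 = 1054.
x_2 = 1054^2 mod 1105 = 391.

391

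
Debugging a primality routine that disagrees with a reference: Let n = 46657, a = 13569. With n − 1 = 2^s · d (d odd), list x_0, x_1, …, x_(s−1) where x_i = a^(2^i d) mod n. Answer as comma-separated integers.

12505, 27418, 9140, 23570, 1, 1

n − 1 = 46656 = 2^6 · 729, so s = 6 and d = 729.
x_0 = 13569^729 mod 46657 = 12505.
x_1 = 12505^2 mod 46657 = 27418.
x_2 = 27418^2 mod 46657 = 9140.
x_3 = 9140^2 mod 46657 = 23570.
x_4 = 23570^2 mod 46657 = 1.
x_5 = 1^2 mod 46657 = 1.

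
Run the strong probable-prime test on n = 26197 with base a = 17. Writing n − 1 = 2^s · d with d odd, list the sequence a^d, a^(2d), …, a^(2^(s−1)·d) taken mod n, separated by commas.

n − 1 = 26196 = 2^2 · 6549, so s = 2 and d = 6549.
x_0 = 17^6549 mod 26197 = 15402.
x_1 = 15402^2 mod 26197 = 7769.

15402, 7769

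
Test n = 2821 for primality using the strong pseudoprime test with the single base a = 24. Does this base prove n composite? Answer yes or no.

yes

n − 1 = 2820 = 2^2 · 705, so s = 2 and d = 705.
x_0 = 24^705 mod 2821 = 216.
x_0 is neither 1 nor 2820, so continue squaring.
x_1 = 216^2 mod 2821 = 1520.
Reached i = s−1 = 1 without hitting −1: 24 is a Miller–Rabin witness and 2821 is composite.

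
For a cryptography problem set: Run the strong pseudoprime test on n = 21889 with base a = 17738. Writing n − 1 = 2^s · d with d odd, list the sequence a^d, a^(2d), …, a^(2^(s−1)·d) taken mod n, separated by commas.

n − 1 = 21888 = 2^7 · 171, so s = 7 and d = 171.
x_0 = 17738^171 mod 21889 = 9352.
x_1 = 9352^2 mod 21889 = 13349.
x_2 = 13349^2 mod 21889 = 19341.
x_3 = 19341^2 mod 21889 = 13160.
x_4 = 13160^2 mod 21889 = 21721.
x_5 = 21721^2 mod 21889 = 6335.
x_6 = 6335^2 mod 21889 = 9688.

9352, 13349, 19341, 13160, 21721, 6335, 9688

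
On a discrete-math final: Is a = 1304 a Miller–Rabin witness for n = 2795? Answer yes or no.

yes

n − 1 = 2794 = 2^1 · 1397, so s = 1 and d = 1397.
x_0 = 1304^1397 mod 2795 = 569.
x_0 ∉ {1, 2794} and s = 1, so 1304 is a Miller–Rabin witness and 2795 is composite.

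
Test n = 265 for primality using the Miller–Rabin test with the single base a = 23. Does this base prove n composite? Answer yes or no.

n − 1 = 264 = 2^3 · 33, so s = 3 and d = 33.
x_0 = 23^33 mod 265 = 23.
x_0 is neither 1 nor 264, so continue squaring.
x_1 = 23^2 mod 265 = 264.
x_1 ≡ −1, so 23 is not a witness.

no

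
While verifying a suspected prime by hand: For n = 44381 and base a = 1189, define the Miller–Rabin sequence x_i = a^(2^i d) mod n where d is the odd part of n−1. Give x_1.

n − 1 = 44380 = 2^2 · 11095, so s = 2 and d = 11095.
Repeated squaring mod 44381: 1189^1 ≡ 1189, 1189^2 ≡ 37910, 1189^4 ≡ 22558, 1189^8 ≡ 35199, 1189^16 ≡ 29605, 1189^32 ≡ 20037, 1189^64 ≡ 10843, 1189^128 ≡ 5380, 1189^256 ≡ 7988, 1189^512 ≡ 32647, 1189^1024 ≡ 16894, 1189^2048 ≡ 37406, 1189^4096 ≡ 9049, 1189^8192 ≡ 1456.
11095 = 8192 + 2048 + 512 + 256 + 64 + 16 + 4 + 2 + 1, so 1189^11095 ≡ 1456·37406·32647·7988·10843·29605·22558·37910·1189 ≡ 44380 (mod 44381).
x_0 = 44380.
x_1 = 44380^2 mod 44381 = 1.

1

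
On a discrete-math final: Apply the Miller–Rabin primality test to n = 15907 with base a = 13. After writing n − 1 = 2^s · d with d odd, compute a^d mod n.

n − 1 = 15906 = 2^1 · 7953, so s = 1 and d = 7953.
13^7953 mod 15907 = 15906.

15906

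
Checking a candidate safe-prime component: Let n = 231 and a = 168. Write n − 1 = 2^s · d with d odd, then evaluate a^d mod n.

n − 1 = 230 = 2^1 · 115, so s = 1 and d = 115.
168^115 mod 231 = 210.

210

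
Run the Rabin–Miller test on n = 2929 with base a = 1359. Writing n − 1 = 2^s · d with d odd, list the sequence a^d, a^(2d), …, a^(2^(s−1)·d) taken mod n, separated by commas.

1301, 2568, 1445, 2577

n − 1 = 2928 = 2^4 · 183, so s = 4 and d = 183.
x_0 = 1359^183 mod 2929 = 1301.
x_1 = 1301^2 mod 2929 = 2568.
x_2 = 2568^2 mod 2929 = 1445.
x_3 = 1445^2 mod 2929 = 2577.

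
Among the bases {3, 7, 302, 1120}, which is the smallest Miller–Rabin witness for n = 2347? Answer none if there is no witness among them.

none

n − 1 = 2346 = 2^1 · 1173, so s = 1 and d = 1173.
Base 3: x_0 = 3^1173 mod 2347 = 2346. x_0 = 2346 ≡ −1, so 3 is not a witness.
Base 7: x_0 = 7^1173 mod 2347 = 2346. x_0 = 2346 ≡ −1, so 7 is not a witness.
Base 302: x_0 = 302^1173 mod 2347 = 2346. x_0 = 2346 ≡ −1, so 302 is not a witness.
Base 1120: x_0 = 1120^1173 mod 2347 = 2346. x_0 = 2346 ≡ −1, so 1120 is not a witness.
No listed base is a witness for 2347.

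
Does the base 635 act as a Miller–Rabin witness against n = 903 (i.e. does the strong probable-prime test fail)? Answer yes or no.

n − 1 = 902 = 2^1 · 451, so s = 1 and d = 451.
x_0 = 635^451 mod 903 = 278.
x_0 ∉ {1, 902} and s = 1, so 635 is a Miller–Rabin witness and 903 is composite.

yes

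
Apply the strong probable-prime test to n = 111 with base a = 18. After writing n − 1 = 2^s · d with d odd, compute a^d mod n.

n − 1 = 110 = 2^1 · 55, so s = 1 and d = 55.
18^55 mod 111 = 93.

93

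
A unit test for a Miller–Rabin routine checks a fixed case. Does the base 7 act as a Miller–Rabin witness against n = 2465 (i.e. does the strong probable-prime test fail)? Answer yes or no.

yes

n − 1 = 2464 = 2^5 · 77, so s = 5 and d = 77.
Repeated squaring mod 2465: 7^1 ≡ 7, 7^2 ≡ 49, 7^4 ≡ 2401, 7^8 ≡ 1631, 7^16 ≡ 426, 7^32 ≡ 1531, 7^64 ≡ 2211.
77 = 64 + 8 + 4 + 1, so 7^77 ≡ 2211·1631·2401·7 ≡ 2437 (mod 2465).
x_0 = 7^77 mod 2465 = 2437.
x_0 is neither 1 nor 2464, so continue squaring.
x_1 = 2437^2 mod 2465 = 784.
x_2 = 784^2 mod 2465 = 871.
x_3 = 871^2 mod 2465 = 1886.
x_4 = 1886^2 mod 2465 = 1.
x_4 = 1 but x_3 ≠ ±1, a nontrivial square root of 1 — 7 is a witness and 2465 is composite.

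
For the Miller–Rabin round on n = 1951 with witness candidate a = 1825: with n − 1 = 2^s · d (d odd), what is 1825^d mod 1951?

n − 1 = 1950 = 2^1 · 975, so s = 1 and d = 975.
Repeated squaring mod 1951: 1825^1 ≡ 1825, 1825^2 ≡ 268, 1825^4 ≡ 1588, 1825^8 ≡ 1052, 1825^16 ≡ 487, 1825^32 ≡ 1098, 1825^64 ≡ 1837, 1825^128 ≡ 1290, 1825^256 ≡ 1848, 1825^512 ≡ 854.
975 = 512 + 256 + 128 + 64 + 8 + 4 + 2 + 1, so 1825^975 ≡ 854·1848·1290·1837·1052·1588·268·1825 ≡ 1950 (mod 1951).

1950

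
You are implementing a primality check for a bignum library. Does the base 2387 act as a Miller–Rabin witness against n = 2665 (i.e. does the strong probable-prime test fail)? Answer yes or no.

n − 1 = 2664 = 2^3 · 333, so s = 3 and d = 333.
x_0 = 2387^333 mod 2665 = 2387.
x_0 is neither 1 nor 2664, so continue squaring.
x_1 = 2387^2 mod 2665 = 2664.
x_1 ≡ −1, so 2387 is not a witness.

no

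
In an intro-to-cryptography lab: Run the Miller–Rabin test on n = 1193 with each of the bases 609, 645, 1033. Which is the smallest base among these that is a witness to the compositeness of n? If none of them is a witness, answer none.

n − 1 = 1192 = 2^3 · 149, so s = 3 and d = 149.
Base 609: x_0 = 609^149 mod 1193 = 186. x_0 is neither 1 nor 1192, so continue squaring. x_1 = 186^2 mod 1193 = 1192. x_1 ≡ −1, so 609 is not a witness.
Base 645: x_0 = 645^149 mod 1193 = 524. x_0 is neither 1 nor 1192, so continue squaring. x_1 = 524^2 mod 1193 = 186. x_2 = 186^2 mod 1193 = 1192. x_2 ≡ −1, so 645 is not a witness.
Base 1033: x_0 = 1033^149 mod 1193 = 831. x_0 is neither 1 nor 1192, so continue squaring. x_1 = 831^2 mod 1193 = 1007. x_2 = 1007^2 mod 1193 = 1192. x_2 ≡ −1, so 1033 is not a witness.
No listed base is a witness for 1193.

none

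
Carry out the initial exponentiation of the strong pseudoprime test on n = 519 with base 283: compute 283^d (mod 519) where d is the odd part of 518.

409

n − 1 = 518 = 2^1 · 259, so s = 1 and d = 259.
Repeated squaring mod 519: 283^1 ≡ 283, 283^2 ≡ 163, 283^4 ≡ 100, 283^8 ≡ 139, 283^16 ≡ 118, 283^32 ≡ 430, 283^64 ≡ 136, 283^128 ≡ 331, 283^256 ≡ 52.
259 = 256 + 2 + 1, so 283^259 ≡ 52·163·283 ≡ 409 (mod 519).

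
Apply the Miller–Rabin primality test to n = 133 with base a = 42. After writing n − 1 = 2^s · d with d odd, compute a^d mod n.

n − 1 = 132 = 2^2 · 33, so s = 2 and d = 33.
42^33 mod 133 = 49.

49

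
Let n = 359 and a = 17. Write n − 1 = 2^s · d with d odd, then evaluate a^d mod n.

n − 1 = 358 = 2^1 · 179, so s = 1 and d = 179.
Repeated squaring mod 359: 17^1 ≡ 17, 17^2 ≡ 289, 17^4 ≡ 233, 17^8 ≡ 80, 17^16 ≡ 297, 17^32 ≡ 254, 17^64 ≡ 255, 17^128 ≡ 46.
179 = 128 + 32 + 16 + 2 + 1, so 17^179 ≡ 46·254·297·289·17 ≡ 1 (mod 359).

1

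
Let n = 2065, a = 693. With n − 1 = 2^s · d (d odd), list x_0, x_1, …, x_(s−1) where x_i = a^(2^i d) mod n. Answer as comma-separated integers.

1778, 1834, 1736, 861

n − 1 = 2064 = 2^4 · 129, so s = 4 and d = 129.
x_0 = 693^129 mod 2065 = 1778.
x_1 = 1778^2 mod 2065 = 1834.
x_2 = 1834^2 mod 2065 = 1736.
x_3 = 1736^2 mod 2065 = 861.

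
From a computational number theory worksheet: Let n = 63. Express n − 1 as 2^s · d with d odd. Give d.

31

Halving: 62 → 31; 31 is odd.
So 62 = 2^1 · 31.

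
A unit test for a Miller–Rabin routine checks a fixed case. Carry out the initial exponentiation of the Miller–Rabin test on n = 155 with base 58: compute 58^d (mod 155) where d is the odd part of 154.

n − 1 = 154 = 2^1 · 77, so s = 1 and d = 77.
58^77 mod 155 = 108.

108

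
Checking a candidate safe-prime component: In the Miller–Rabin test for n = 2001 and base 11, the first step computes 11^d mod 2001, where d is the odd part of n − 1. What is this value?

746

n − 1 = 2000 = 2^4 · 125, so s = 4 and d = 125.
11^125 mod 2001 = 746.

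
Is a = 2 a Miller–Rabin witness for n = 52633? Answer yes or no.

no

n − 1 = 52632 = 2^3 · 6579, so s = 3 and d = 6579.
x_0 = 2^6579 mod 52633 = 1.
x_0 = 1, so 2 is not a witness.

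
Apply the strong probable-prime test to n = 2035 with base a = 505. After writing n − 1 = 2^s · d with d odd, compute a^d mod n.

1770

n − 1 = 2034 = 2^1 · 1017, so s = 1 and d = 1017.
Repeated squaring mod 2035: 505^1 ≡ 505, 505^2 ≡ 650, 505^4 ≡ 1255, 505^8 ≡ 1970, 505^16 ≡ 155, 505^32 ≡ 1640, 505^64 ≡ 1365, 505^128 ≡ 1200, 505^256 ≡ 1255, 505^512 ≡ 1970.
1017 = 512 + 256 + 128 + 64 + 32 + 16 + 8 + 1, so 505^1017 ≡ 1970·1255·1200·1365·1640·155·1970·505 ≡ 1770 (mod 2035).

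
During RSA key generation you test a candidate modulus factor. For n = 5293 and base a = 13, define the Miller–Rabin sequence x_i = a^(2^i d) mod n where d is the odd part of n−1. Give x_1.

n − 1 = 5292 = 2^2 · 1323, so s = 2 and d = 1323.
x_0 = 13^1323 mod 5293 = 1996.
x_1 = 1996^2 mod 5293 = 3680.

3680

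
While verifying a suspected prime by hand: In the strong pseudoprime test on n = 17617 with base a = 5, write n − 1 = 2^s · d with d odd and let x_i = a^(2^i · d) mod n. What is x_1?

617

n − 1 = 17616 = 2^4 · 1101, so s = 4 and d = 1101.
x_0 = 5^1101 mod 17617 = 12885.
x_1 = 12885^2 mod 17617 = 617.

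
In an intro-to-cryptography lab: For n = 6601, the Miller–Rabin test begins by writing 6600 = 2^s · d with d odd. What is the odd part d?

825

Halving: 6600 → 3300 → 1650 → 825; 825 is odd.
So 6600 = 2^3 · 825.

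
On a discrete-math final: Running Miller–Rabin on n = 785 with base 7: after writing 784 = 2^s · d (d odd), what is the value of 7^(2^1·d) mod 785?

n − 1 = 784 = 2^4 · 49, so s = 4 and d = 49.
x_0 = 7^49 mod 785 = 222.
x_1 = 222^2 mod 785 = 614.

614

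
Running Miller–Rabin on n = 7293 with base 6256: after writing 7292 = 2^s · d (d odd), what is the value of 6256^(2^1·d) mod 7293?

289

n − 1 = 7292 = 2^2 · 1823, so s = 2 and d = 1823.
Repeated squaring mod 7293: 6256^1 ≡ 6256, 6256^2 ≡ 3298, 6256^4 ≡ 2941, 6256^8 ≡ 7276, 6256^16 ≡ 289, 6256^32 ≡ 3298, 6256^64 ≡ 2941, 6256^128 ≡ 7276, 6256^256 ≡ 289, 6256^512 ≡ 3298, 6256^1024 ≡ 2941.
1823 = 1024 + 512 + 256 + 16 + 8 + 4 + 2 + 1, so 6256^1823 ≡ 2941·3298·289·289·7276·2941·3298·6256 ≡ 2635 (mod 7293).
x_0 = 2635.
x_1 = 2635^2 mod 7293 = 289.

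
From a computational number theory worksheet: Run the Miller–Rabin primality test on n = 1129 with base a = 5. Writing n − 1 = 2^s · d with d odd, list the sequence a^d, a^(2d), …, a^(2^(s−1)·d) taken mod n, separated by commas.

1128, 1, 1

n − 1 = 1128 = 2^3 · 141, so s = 3 and d = 141.
x_0 = 5^141 mod 1129 = 1128.
x_1 = 1128^2 mod 1129 = 1.
x_2 = 1^2 mod 1129 = 1.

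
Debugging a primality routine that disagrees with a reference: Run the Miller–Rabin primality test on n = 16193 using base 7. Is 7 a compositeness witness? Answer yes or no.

no

n − 1 = 16192 = 2^6 · 253, so s = 6 and d = 253.
x_0 = 7^253 mod 16193 = 15043.
x_0 is neither 1 nor 16192, so continue squaring.
x_1 = 15043^2 mod 16193 = 10867.
x_2 = 10867^2 mod 16193 = 12333.
x_3 = 12333^2 mod 16193 = 2040.
x_4 = 2040^2 mod 16193 = 16192.
x_4 ≡ −1, so 7 is not a witness.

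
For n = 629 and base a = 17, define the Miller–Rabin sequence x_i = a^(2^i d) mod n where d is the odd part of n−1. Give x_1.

374

n − 1 = 628 = 2^2 · 157, so s = 2 and d = 157.
Repeated squaring mod 629: 17^1 ≡ 17, 17^2 ≡ 289, 17^4 ≡ 493, 17^8 ≡ 255, 17^16 ≡ 238, 17^32 ≡ 34, 17^64 ≡ 527, 17^128 ≡ 340.
157 = 128 + 16 + 8 + 4 + 1, so 17^157 ≡ 340·238·255·493·17 ≡ 442 (mod 629).
x_0 = 442.
x_1 = 442^2 mod 629 = 374.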